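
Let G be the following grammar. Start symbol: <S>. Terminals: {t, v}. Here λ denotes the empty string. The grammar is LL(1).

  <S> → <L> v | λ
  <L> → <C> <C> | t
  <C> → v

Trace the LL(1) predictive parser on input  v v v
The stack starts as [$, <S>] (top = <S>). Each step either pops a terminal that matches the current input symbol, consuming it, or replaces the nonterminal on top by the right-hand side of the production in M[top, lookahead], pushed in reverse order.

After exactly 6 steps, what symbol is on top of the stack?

step 1: stack=$ <S>  input=v v v $  — expand <S> → <L> v
step 2: stack=$ v <L>  input=v v v $  — expand <L> → <C> <C>
step 3: stack=$ v <C> <C>  input=v v v $  — expand <C> → v
step 4: stack=$ v <C> v  input=v v v $  — match v
step 5: stack=$ v <C>  input=v v $  — expand <C> → v
step 6: stack=$ v v  input=v v $  — match v
Stack after step 6: $ v (top = v).

v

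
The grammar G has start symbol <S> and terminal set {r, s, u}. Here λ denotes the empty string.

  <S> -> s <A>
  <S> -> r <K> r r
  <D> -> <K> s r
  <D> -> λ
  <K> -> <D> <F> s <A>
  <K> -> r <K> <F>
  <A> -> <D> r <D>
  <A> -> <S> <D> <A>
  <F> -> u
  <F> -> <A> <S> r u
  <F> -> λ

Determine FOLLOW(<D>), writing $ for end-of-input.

FIRST(<S>): from <S>->s <A> we get {s}; from <S>->r <K> r r we get {r}. So FIRST(<S>) = {r, s}.
FIRST(<D>): from <D>-><K> s r we get {r, s, u}; from <D>->λ we get {λ}. So FIRST(<D>) = {λ, r, s, u}.
FIRST(<A>): from <A>-><D> r <D> we get {r, s, u}; from <A>-><S> <D> <A> we get {r, s}. So FIRST(<A>) = {r, s, u}.
FIRST(<F>): from <F>->u we get {u}; from <F>-><A> <S> r u we get {r, s, u}; from <F>->λ we get {λ}. So FIRST(<F>) = {λ, r, s, u}.
FIRST(<K>): from <K>-><D> <F> s <A> we get {r, s, u}; from <K>->r <K> <F> we get {r}. So FIRST(<K>) = {r, s, u}.
FOLLOW(<S>) includes $ since <S> is the start symbol.
FOLLOW(<S>): in <A>-><S> <D> <A>, <S> is followed by <D> <A> with FIRST {r, s, u}; in <F>-><A> <S> r u, <S> is followed by r u with FIRST {r}. Thus FOLLOW(<S>) = {$, r, s, u}.
FOLLOW(<K>): in <S>->r <K> r r, <K> is followed by r r with FIRST {r}; in <D>-><K> s r, <K> is followed by s r with FIRST {s}; in <K>->r <K> <F>, <K> is followed by <F> with FIRST {λ, r, s, u}; in <K>->r <K> <F>, the suffix after <K> is nullable (adds nothing new). Thus FOLLOW(<K>) = {r, s, u}.
FOLLOW(<A>): in <S>->s <A>, the suffix after <A> is empty, so FOLLOW(<A>) ⊇ FOLLOW(<S>) = {$, r, s, u}; in <K>-><D> <F> s <A>, the suffix after <A> is empty, so FOLLOW(<A>) ⊇ FOLLOW(<K>) = {r, s, u}; in <A>-><S> <D> <A>, the suffix after <A> is empty (adds nothing new); in <F>-><A> <S> r u, <A> is followed by <S> r u with FIRST {r, s}. Thus FOLLOW(<A>) = {$, r, s, u}.
FOLLOW(<D>): in <K>-><D> <F> s <A>, <D> is followed by <F> s <A> with FIRST {r, s, u}; in <A>-><D> r <D> (occurrence 1), <D> is followed by r <D> with FIRST {r}; in <A>-><D> r <D> (occurrence 2), the suffix after <D> is empty, so FOLLOW(<D>) ⊇ FOLLOW(<A>) = {$, r, s, u}; in <A>-><S> <D> <A>, <D> is followed by <A> with FIRST {r, s, u}. Thus FOLLOW(<D>) = {$, r, s, u}.
FOLLOW(<F>): in <K>-><D> <F> s <A>, <F> is followed by s <A> with FIRST {s}; in <K>->r <K> <F>, the suffix after <F> is empty, so FOLLOW(<F>) ⊇ FOLLOW(<K>) = {r, s, u}. Thus FOLLOW(<F>) = {r, s, u}.

{$, r, s, u}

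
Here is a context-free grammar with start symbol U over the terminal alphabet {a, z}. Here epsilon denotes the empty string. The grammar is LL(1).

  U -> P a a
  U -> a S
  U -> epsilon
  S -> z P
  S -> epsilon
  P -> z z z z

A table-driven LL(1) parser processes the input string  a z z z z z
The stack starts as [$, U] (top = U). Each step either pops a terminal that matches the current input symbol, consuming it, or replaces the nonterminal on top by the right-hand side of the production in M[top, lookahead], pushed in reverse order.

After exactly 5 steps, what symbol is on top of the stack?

     Stack  Input          Action
  1  $ U    a z z z z z $  expand U -> a S
  2  $ S a  a z z z z z $  match a
  3  $ S    z z z z z $    expand S -> z P
  4  $ P z  z z z z z $    match z
  5  $ P    z z z z $      expand P -> z z z z
Stack after step 5: $ z z z z (top = z).

z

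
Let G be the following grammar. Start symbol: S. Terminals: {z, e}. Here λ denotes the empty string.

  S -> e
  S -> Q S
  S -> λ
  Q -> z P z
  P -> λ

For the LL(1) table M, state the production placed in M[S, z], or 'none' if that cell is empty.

FIRST(Q) = {z}
FIRST(P) = {λ}
FIRST(S) = {λ, e, z}  (via Q S)
FOLLOW(S) includes $ since S is the start symbol.
FOLLOW(S): in S->Q S, the suffix after S is empty (adds nothing new). Thus FOLLOW(S) = {$}.
For S -> e: FIRST(e) = {e}, so it goes in M[S, t] for t ∈ {e}.
For S -> Q S: FIRST(Q S) = {z}, so it goes in M[S, t] for t ∈ {z}.
For S -> λ: FIRST(λ) = {λ}, so it goes in M[S, t] for t ∈ {}; since λ ∈ FIRST, also for every t ∈ FOLLOW(S) = {$}.

S -> Q S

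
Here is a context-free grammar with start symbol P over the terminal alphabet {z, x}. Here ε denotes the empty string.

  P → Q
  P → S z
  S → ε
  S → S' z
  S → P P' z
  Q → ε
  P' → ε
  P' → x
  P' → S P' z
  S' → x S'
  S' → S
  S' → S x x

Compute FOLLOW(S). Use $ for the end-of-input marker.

FIRST(Q): from Q→ε we get {ε}. So FIRST(Q) = {ε}.
FIRST(P): from P→Q we get {ε}; from P→S z we get {x, z}. So FIRST(P) = {ε, x, z}.
FIRST(S): from S→ε we get {ε}; from S→S' z we get {x, z}; from S→P P' z we get {x, z}. So FIRST(S) = {ε, x, z}.
FIRST(P'): from P'→ε we get {ε}; from P'→x we get {x}; from P'→S P' z we get {x, z}. So FIRST(P') = {ε, x, z}.
FIRST(S'): from S'→x S' we get {x}; from S'→S we get {ε, x, z}; from S'→S x x we get {x, z}. So FIRST(S') = {ε, x, z}.
FOLLOW(P) includes $ since P is the start symbol.
FOLLOW(P): in S→P P' z, P is followed by P' z with FIRST {x, z}. Thus FOLLOW(P) = {$, x, z}.
FOLLOW(Q): in P→Q, the suffix after Q is empty, so FOLLOW(Q) ⊇ FOLLOW(P) = {$, x, z}. Thus FOLLOW(Q) = {$, x, z}.
FOLLOW(P'): in S→P P' z, P' is followed by z with FIRST {z}; in P'→S P' z, P' is followed by z with FIRST {z}. Thus FOLLOW(P') = {z}.
FOLLOW(S'): in S→S' z, S' is followed by z with FIRST {z}; in S'→x S', the suffix after S' is empty (adds nothing new). Thus FOLLOW(S') = {z}.
FOLLOW(S): in P→S z, S is followed by z with FIRST {z}; in P'→S P' z, S is followed by P' z with FIRST {x, z}; in S'→S, the suffix after S is empty, so FOLLOW(S) ⊇ FOLLOW(S') = {z}; in S'→S x x, S is followed by x x with FIRST {x}. Thus FOLLOW(S) = {x, z}.

{x, z}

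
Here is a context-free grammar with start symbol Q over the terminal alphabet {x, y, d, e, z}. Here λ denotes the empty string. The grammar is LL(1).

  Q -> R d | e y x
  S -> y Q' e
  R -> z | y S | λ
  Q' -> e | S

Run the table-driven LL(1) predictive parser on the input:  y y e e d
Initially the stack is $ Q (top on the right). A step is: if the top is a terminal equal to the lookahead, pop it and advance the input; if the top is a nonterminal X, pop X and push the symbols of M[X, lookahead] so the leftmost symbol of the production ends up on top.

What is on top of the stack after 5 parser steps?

Q'

step 1: stack=$ Q  input=y y e e d $  — expand Q -> R d
step 2: stack=$ d R  input=y y e e d $  — expand R -> y S
step 3: stack=$ d S y  input=y y e e d $  — match y
step 4: stack=$ d S  input=y e e d $  — expand S -> y Q' e
step 5: stack=$ d e Q' y  input=y e e d $  — match y
Stack after step 5: $ d e Q' (top = Q').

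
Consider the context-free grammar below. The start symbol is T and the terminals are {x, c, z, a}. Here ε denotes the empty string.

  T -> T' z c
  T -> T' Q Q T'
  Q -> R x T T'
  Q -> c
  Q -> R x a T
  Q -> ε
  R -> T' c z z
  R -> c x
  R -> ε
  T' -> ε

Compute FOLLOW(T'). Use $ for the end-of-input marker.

{$, c, x, z}

FIRST(T') = {ε}
FIRST(R) = {ε, c}  (via T' c z z)
FIRST(Q) = {ε, c, x}  (via R x T T', R x a T)
FIRST(T) = {ε, c, x, z}  (via T' z c, T' Q Q T')
FOLLOW(T) includes $ since T is the start symbol.
FOLLOW(R): in Q->R x T T', R is followed by x T T' with FIRST {x}; in Q->R x a T, R is followed by x a T with FIRST {x}. Thus FOLLOW(R) = {x}.
FOLLOW(T): in Q->R x T T', T is followed by T' with FIRST {ε}; in Q->R x T T', the suffix after T is nullable, so FOLLOW(T) ⊇ FOLLOW(Q) = {$, c, x}; in Q->R x a T, the suffix after T is empty, so FOLLOW(T) ⊇ FOLLOW(Q) = {$, c, x}. Thus FOLLOW(T) = {$, c, x}.
FOLLOW(Q): in T->T' Q Q T' (occurrence 1), Q is followed by Q T' with FIRST {ε, c, x}; in T->T' Q Q T' (occurrence 1), the suffix after Q is nullable, so FOLLOW(Q) ⊇ FOLLOW(T) = {$, c, x}; in T->T' Q Q T' (occurrence 2), Q is followed by T' with FIRST {ε}; in T->T' Q Q T' (occurrence 2), the suffix after Q is nullable, so FOLLOW(Q) ⊇ FOLLOW(T) = {$, c, x}. Thus FOLLOW(Q) = {$, c, x}.
FOLLOW(T'): in T->T' z c, T' is followed by z c with FIRST {z}; in T->T' Q Q T' (occurrence 1), T' is followed by Q Q T' with FIRST {ε, c, x}; in T->T' Q Q T' (occurrence 1), the suffix after T' is nullable, so FOLLOW(T') ⊇ FOLLOW(T) = {$, c, x}; in T->T' Q Q T' (occurrence 2), the suffix after T' is empty, so FOLLOW(T') ⊇ FOLLOW(T) = {$, c, x}; in Q->R x T T', the suffix after T' is empty, so FOLLOW(T') ⊇ FOLLOW(Q) = {$, c, x}; in R->T' c z z, T' is followed by c z z with FIRST {c}. Thus FOLLOW(T') = {$, c, x, z}.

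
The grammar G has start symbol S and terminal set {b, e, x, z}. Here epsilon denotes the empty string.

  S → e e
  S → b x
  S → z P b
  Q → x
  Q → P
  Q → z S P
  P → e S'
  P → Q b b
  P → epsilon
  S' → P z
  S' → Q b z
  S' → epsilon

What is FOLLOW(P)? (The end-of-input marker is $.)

FIRST(S): from S→e e we get {e}; from S→b x we get {b}; from S→z P b we get {z}. So FIRST(S) = {b, e, z}.
FIRST(Q): from Q→x we get {x}; from Q→P we get {epsilon, b, e, x, z}; from Q→z S P we get {z}. So FIRST(Q) = {epsilon, b, e, x, z}.
FIRST(P): from P→e S' we get {e}; from P→Q b b we get {b, e, x, z}; from P→epsilon we get {epsilon}. So FIRST(P) = {epsilon, b, e, x, z}.
FIRST(S'): from S'→P z we get {b, e, x, z}; from S'→Q b z we get {b, e, x, z}; from S'→epsilon we get {epsilon}. So FIRST(S') = {epsilon, b, e, x, z}.
FOLLOW(S) includes $ since S is the start symbol.
FOLLOW(Q): in P→Q b b, Q is followed by b b with FIRST {b}; in S'→Q b z, Q is followed by b z with FIRST {b}. Thus FOLLOW(Q) = {b}.
FOLLOW(S): in Q→z S P, S is followed by P with FIRST {epsilon, b, e, x, z}; in Q→z S P, the suffix after S is nullable, so FOLLOW(S) ⊇ FOLLOW(Q) = {b}. Thus FOLLOW(S) = {$, b, e, x, z}.
FOLLOW(P): in S→z P b, P is followed by b with FIRST {b}; in Q→P, the suffix after P is empty, so FOLLOW(P) ⊇ FOLLOW(Q) = {b}; in Q→z S P, the suffix after P is empty, so FOLLOW(P) ⊇ FOLLOW(Q) = {b}; in S'→P z, P is followed by z with FIRST {z}. Thus FOLLOW(P) = {b, z}.
FOLLOW(S'): in P→e S', the suffix after S' is empty, so FOLLOW(S') ⊇ FOLLOW(P) = {b, z}. Thus FOLLOW(S') = {b, z}.

{b, z}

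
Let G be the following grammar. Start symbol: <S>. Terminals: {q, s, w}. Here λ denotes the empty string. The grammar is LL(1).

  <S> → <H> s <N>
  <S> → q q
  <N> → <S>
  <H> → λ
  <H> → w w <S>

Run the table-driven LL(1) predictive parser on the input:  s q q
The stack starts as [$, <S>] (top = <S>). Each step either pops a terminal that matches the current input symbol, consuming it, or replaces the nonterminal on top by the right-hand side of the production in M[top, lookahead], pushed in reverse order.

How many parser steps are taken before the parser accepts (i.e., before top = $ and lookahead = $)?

7

step 1: stack=$ <S>  input=s q q $  — expand <S> → <H> s <N>
step 2: stack=$ <N> s <H>  input=s q q $  — expand <H> → λ
step 3: stack=$ <N> s  input=s q q $  — match s
step 4: stack=$ <N>  input=q q $  — expand <N> → <S>
step 5: stack=$ <S>  input=q q $  — expand <S> → q q
step 6: stack=$ q q  input=q q $  — match q
step 7: stack=$ q  input=q $  — match q
Accept reached after 7 steps.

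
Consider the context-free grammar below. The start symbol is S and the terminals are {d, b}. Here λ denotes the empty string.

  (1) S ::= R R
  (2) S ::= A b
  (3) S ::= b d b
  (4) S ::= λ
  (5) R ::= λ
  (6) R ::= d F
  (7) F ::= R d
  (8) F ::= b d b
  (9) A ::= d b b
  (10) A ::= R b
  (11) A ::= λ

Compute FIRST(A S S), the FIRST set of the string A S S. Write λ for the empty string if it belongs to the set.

{λ, b, d}

FIRST(R) = {λ, d}
FIRST(F) = {b, d}  (via R d)
FIRST(A) = {λ, b, d}  (via R b)
FIRST(S) = {λ, b, d}  (via R R, A b)
FIRST(A S S): take FIRST of each symbol in turn, carrying on past any symbol whose FIRST contains λ; result {λ, b, d}.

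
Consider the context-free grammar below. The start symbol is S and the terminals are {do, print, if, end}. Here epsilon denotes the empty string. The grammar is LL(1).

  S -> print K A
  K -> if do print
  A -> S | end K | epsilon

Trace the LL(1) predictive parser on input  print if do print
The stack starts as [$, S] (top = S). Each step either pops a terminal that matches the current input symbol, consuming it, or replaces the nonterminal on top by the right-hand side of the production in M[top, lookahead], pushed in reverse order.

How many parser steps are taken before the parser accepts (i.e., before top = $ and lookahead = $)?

     Stack            Input                Action
  1  $ S              print if do print $  expand S -> print K A
  2  $ A K print      print if do print $  match print
  3  $ A K            if do print $        expand K -> if do print
  4  $ A print do if  if do print $        match if
  5  $ A print do     do print $           match do
  6  $ A print        print $              match print
  7  $ A              $                    expand A -> epsilon
Accept reached after 7 steps.

7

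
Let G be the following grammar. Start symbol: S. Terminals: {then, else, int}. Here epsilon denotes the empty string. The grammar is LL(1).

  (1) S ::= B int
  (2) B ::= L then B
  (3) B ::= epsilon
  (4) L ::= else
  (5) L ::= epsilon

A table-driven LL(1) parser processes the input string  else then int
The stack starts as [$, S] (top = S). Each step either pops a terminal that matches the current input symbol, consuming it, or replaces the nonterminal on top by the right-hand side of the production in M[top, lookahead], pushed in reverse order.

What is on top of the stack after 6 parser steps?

step 1: stack=$ S  input=else then int $  — expand S ::= B int
step 2: stack=$ int B  input=else then int $  — expand B ::= L then B
step 3: stack=$ int B then L  input=else then int $  — expand L ::= else
step 4: stack=$ int B then else  input=else then int $  — match else
step 5: stack=$ int B then  input=then int $  — match then
step 6: stack=$ int B  input=int $  — expand B ::= epsilon
Stack after step 6: $ int (top = int).

int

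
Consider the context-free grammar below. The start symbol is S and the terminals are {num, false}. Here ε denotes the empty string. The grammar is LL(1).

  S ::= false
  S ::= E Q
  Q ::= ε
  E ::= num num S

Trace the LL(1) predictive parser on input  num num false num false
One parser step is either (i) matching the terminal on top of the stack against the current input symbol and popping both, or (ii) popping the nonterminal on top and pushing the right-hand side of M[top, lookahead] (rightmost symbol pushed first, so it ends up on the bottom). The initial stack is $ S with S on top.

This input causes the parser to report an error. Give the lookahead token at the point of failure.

num

step 1: stack=$ S  input=num num false num false $  — expand S ::= E Q
step 2: stack=$ Q E  input=num num false num false $  — expand E ::= num num S
step 3: stack=$ Q S num num  input=num num false num false $  — match num
step 4: stack=$ Q S num  input=num false num false $  — match num
step 5: stack=$ Q S  input=false num false $  — expand S ::= false
step 6: stack=$ Q false  input=false num false $  — match false
step 7: stack=$ Q  input=num false $  — error: M[Q, num] is empty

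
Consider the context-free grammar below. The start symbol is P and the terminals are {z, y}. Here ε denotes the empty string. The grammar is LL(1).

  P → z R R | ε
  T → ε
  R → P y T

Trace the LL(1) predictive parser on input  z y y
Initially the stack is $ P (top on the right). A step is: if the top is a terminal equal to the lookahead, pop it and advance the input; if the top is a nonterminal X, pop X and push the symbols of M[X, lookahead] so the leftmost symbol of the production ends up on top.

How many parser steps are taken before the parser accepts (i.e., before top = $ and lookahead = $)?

step 1: stack=$ P  input=z y y $  — expand P → z R R
step 2: stack=$ R R z  input=z y y $  — match z
step 3: stack=$ R R  input=y y $  — expand R → P y T
step 4: stack=$ R T y P  input=y y $  — expand P → ε
step 5: stack=$ R T y  input=y y $  — match y
step 6: stack=$ R T  input=y $  — expand T → ε
step 7: stack=$ R  input=y $  — expand R → P y T
step 8: stack=$ T y P  input=y $  — expand P → ε
step 9: stack=$ T y  input=y $  — match y
step 10: stack=$ T  input=$  — expand T → ε
Accept reached after 10 steps.

10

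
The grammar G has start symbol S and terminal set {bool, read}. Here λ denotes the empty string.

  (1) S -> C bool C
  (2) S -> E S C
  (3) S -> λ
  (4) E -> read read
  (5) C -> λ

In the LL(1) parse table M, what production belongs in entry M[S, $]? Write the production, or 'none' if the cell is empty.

S -> λ

FIRST(E) = {read}
FIRST(C) = {λ}
FIRST(S) = {λ, bool, read}  (via C bool C, E S C)
FOLLOW(S) includes $ since S is the start symbol.
FOLLOW(S): in S->E S C, S is followed by C with FIRST {λ}; in S->E S C, the suffix after S is nullable (adds nothing new). Thus FOLLOW(S) = {$}.
For S -> C bool C: FIRST(C bool C) = {bool}, so it goes in M[S, t] for t ∈ {bool}.
For S -> E S C: FIRST(E S C) = {read}, so it goes in M[S, t] for t ∈ {read}.
For S -> λ: FIRST(λ) = {λ}, so it goes in M[S, t] for t ∈ {}; since λ ∈ FIRST, also for every t ∈ FOLLOW(S) = {$}.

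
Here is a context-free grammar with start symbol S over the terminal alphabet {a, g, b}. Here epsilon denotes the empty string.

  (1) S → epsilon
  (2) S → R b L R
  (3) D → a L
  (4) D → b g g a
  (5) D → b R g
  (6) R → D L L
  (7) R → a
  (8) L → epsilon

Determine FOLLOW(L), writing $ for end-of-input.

FIRST(D) = {a, b}
FIRST(L) = {epsilon}
FIRST(R) = {a, b}  (via D L L)
FIRST(S) = {epsilon, a, b}  (via R b L R)
FOLLOW(S) includes $ since S is the start symbol.
FOLLOW(S): S appears on no right-hand side. Thus FOLLOW(S) = {$}.
FOLLOW(R): in S→R b L R (occurrence 1), R is followed by b L R with FIRST {b}; in S→R b L R (occurrence 2), the suffix after R is empty, so FOLLOW(R) ⊇ FOLLOW(S) = {$}; in D→b R g, R is followed by g with FIRST {g}. Thus FOLLOW(R) = {$, b, g}.
FOLLOW(D): in R→D L L, D is followed by L L with FIRST {epsilon}; in R→D L L, the suffix after D is nullable, so FOLLOW(D) ⊇ FOLLOW(R) = {$, b, g}. Thus FOLLOW(D) = {$, b, g}.
FOLLOW(L): in S→R b L R, L is followed by R with FIRST {a, b}; in D→a L, the suffix after L is empty, so FOLLOW(L) ⊇ FOLLOW(D) = {$, b, g}; in R→D L L (occurrence 1), L is followed by L with FIRST {epsilon}; in R→D L L (occurrence 1), the suffix after L is nullable, so FOLLOW(L) ⊇ FOLLOW(R) = {$, b, g}; in R→D L L (occurrence 2), the suffix after L is empty, so FOLLOW(L) ⊇ FOLLOW(R) = {$, b, g}. Thus FOLLOW(L) = {$, a, b, g}.

{$, a, b, g}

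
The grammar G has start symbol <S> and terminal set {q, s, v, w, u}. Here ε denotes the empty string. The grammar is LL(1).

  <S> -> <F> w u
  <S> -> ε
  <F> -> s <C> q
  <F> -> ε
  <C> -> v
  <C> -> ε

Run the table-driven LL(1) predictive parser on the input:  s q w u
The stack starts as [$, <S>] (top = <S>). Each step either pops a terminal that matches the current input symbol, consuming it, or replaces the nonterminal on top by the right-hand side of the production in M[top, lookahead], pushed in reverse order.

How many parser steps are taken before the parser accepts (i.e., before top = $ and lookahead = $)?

7

step 1: stack=$ <S>  input=s q w u $  — expand <S> -> <F> w u
step 2: stack=$ u w <F>  input=s q w u $  — expand <F> -> s <C> q
step 3: stack=$ u w q <C> s  input=s q w u $  — match s
step 4: stack=$ u w q <C>  input=q w u $  — expand <C> -> ε
step 5: stack=$ u w q  input=q w u $  — match q
step 6: stack=$ u w  input=w u $  — match w
step 7: stack=$ u  input=u $  — match u
Accept reached after 7 steps.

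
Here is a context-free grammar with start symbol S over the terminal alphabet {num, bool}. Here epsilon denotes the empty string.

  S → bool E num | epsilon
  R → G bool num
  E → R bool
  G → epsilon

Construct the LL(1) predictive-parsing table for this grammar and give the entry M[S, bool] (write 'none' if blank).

S → bool E num

FIRST(S) = {epsilon, bool}
FIRST(G) = {epsilon}
FIRST(R) = {bool}  (via G bool num)
FIRST(E) = {bool}  (via R bool)
FOLLOW(S) includes $ since S is the start symbol.
FOLLOW(S): S appears on no right-hand side. Thus FOLLOW(S) = {$}.
For S → bool E num: FIRST(bool E num) = {bool}, so it goes in M[S, t] for t ∈ {bool}.
For S → epsilon: FIRST(epsilon) = {epsilon}, so it goes in M[S, t] for t ∈ {}; since epsilon ∈ FIRST, also for every t ∈ FOLLOW(S) = {$}.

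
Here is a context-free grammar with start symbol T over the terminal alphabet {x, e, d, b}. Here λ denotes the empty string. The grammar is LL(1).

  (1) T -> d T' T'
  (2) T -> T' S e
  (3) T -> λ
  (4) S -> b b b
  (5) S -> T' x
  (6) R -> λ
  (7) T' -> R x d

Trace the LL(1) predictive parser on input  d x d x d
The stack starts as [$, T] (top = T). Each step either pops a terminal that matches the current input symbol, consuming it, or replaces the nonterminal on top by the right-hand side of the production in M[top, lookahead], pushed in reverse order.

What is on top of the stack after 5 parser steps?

     Stack       Input        Action
  1  $ T         d x d x d $  expand T -> d T' T'
  2  $ T' T' d   d x d x d $  match d
  3  $ T' T'     x d x d $    expand T' -> R x d
  4  $ T' d x R  x d x d $    expand R -> λ
  5  $ T' d x    x d x d $    match x
Stack after step 5: $ T' d (top = d).

d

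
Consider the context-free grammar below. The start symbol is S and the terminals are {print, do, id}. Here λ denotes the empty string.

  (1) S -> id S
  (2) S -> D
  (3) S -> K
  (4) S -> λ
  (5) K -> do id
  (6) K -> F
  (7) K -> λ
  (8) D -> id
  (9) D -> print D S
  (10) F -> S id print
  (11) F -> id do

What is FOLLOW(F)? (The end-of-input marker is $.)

{$, do, id, print}

FIRST(D) = {id, print}
FIRST(S) = {λ, do, id, print}  (via D, K)
FIRST(F) = {do, id, print}  (via S id print)
FIRST(K) = {λ, do, id, print}  (via F)
FOLLOW(S) includes $ since S is the start symbol.
FOLLOW(S): in S->id S, the suffix after S is empty (adds nothing new); in D->print D S, the suffix after S is empty, so FOLLOW(S) ⊇ FOLLOW(D) = {$, do, id, print}; in F->S id print, S is followed by id print with FIRST {id}. Thus FOLLOW(S) = {$, do, id, print}.
FOLLOW(K): in S->K, the suffix after K is empty, so FOLLOW(K) ⊇ FOLLOW(S) = {$, do, id, print}. Thus FOLLOW(K) = {$, do, id, print}.
FOLLOW(D): in S->D, the suffix after D is empty, so FOLLOW(D) ⊇ FOLLOW(S) = {$, do, id, print}; in D->print D S, D is followed by S with FIRST {λ, do, id, print}; in D->print D S, the suffix after D is nullable (adds nothing new). Thus FOLLOW(D) = {$, do, id, print}.
FOLLOW(F): in K->F, the suffix after F is empty, so FOLLOW(F) ⊇ FOLLOW(K) = {$, do, id, print}. Thus FOLLOW(F) = {$, do, id, print}.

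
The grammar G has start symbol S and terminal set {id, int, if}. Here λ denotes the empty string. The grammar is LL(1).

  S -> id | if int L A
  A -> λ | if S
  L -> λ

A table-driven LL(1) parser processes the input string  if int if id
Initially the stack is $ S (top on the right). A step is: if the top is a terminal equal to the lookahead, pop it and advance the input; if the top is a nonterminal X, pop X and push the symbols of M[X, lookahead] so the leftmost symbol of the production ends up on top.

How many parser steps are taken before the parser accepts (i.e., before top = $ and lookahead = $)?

     Stack         Input           Action
  1  $ S           if int if id $  expand S -> if int L A
  2  $ A L int if  if int if id $  match if
  3  $ A L int     int if id $     match int
  4  $ A L         if id $         expand L -> λ
  5  $ A           if id $         expand A -> if S
  6  $ S if        if id $         match if
  7  $ S           id $            expand S -> id
  8  $ id          id $            match id
Accept reached after 8 steps.

8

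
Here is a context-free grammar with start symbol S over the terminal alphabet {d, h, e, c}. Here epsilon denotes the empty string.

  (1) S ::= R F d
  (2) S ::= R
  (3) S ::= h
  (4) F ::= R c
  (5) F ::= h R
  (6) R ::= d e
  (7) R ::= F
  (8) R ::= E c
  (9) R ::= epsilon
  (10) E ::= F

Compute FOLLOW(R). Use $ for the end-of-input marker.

FIRST(S) = {epsilon, c, d, h}  (via R F d, R)
FIRST(F) = {c, d, h}  (via R c)
FIRST(E) = {c, d, h}  (via F)
FIRST(R) = {epsilon, c, d, h}  (via F, E c)
FOLLOW(S) includes $ since S is the start symbol.
FOLLOW(S): S appears on no right-hand side. Thus FOLLOW(S) = {$}.
FOLLOW(E): in R::=E c, E is followed by c with FIRST {c}. Thus FOLLOW(E) = {c}.
FOLLOW(F): in S::=R F d, F is followed by d with FIRST {d}; in R::=F, the suffix after F is empty, so FOLLOW(F) ⊇ FOLLOW(R) = {$, c, d, h}; in E::=F, the suffix after F is empty, so FOLLOW(F) ⊇ FOLLOW(E) = {c}. Thus FOLLOW(F) = {$, c, d, h}.
FOLLOW(R): in S::=R F d, R is followed by F d with FIRST {c, d, h}; in S::=R, the suffix after R is empty, so FOLLOW(R) ⊇ FOLLOW(S) = {$}; in F::=R c, R is followed by c with FIRST {c}; in F::=h R, the suffix after R is empty, so FOLLOW(R) ⊇ FOLLOW(F) = {$, c, d, h}. Thus FOLLOW(R) = {$, c, d, h}.

{$, c, d, h}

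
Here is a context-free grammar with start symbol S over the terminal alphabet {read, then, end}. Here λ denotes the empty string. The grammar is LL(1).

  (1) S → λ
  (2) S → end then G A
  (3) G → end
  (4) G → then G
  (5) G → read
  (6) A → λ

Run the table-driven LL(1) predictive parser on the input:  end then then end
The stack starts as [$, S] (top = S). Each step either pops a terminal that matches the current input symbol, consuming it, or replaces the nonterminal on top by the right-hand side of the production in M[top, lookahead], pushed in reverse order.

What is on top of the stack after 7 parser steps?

step 1: stack=$ S  input=end then then end $  — expand S → end then G A
step 2: stack=$ A G then end  input=end then then end $  — match end
step 3: stack=$ A G then  input=then then end $  — match then
step 4: stack=$ A G  input=then end $  — expand G → then G
step 5: stack=$ A G then  input=then end $  — match then
step 6: stack=$ A G  input=end $  — expand G → end
step 7: stack=$ A end  input=end $  — match end
Stack after step 7: $ A (top = A).

A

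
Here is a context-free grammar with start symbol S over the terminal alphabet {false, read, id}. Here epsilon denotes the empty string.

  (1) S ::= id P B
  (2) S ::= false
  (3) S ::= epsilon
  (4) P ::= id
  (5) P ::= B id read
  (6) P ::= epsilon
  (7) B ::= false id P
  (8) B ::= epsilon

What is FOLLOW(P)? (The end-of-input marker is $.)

{$, false, id}

FIRST(S): from S::=id P B we get {id}; from S::=false we get {false}; from S::=epsilon we get {epsilon}. So FIRST(S) = {epsilon, false, id}.
FIRST(B): from B::=false id P we get {false}; from B::=epsilon we get {epsilon}. So FIRST(B) = {epsilon, false}.
FIRST(P): from P::=id we get {id}; from P::=B id read we get {false, id}; from P::=epsilon we get {epsilon}. So FIRST(P) = {epsilon, false, id}.
FOLLOW(S) includes $ since S is the start symbol.
FOLLOW(S): S appears on no right-hand side. Thus FOLLOW(S) = {$}.
FOLLOW(B): in S::=id P B, the suffix after B is empty, so FOLLOW(B) ⊇ FOLLOW(S) = {$}; in P::=B id read, B is followed by id read with FIRST {id}. Thus FOLLOW(B) = {$, id}.
FOLLOW(P): in S::=id P B, P is followed by B with FIRST {epsilon, false}; in S::=id P B, the suffix after P is nullable, so FOLLOW(P) ⊇ FOLLOW(S) = {$}; in B::=false id P, the suffix after P is empty, so FOLLOW(P) ⊇ FOLLOW(B) = {$, id}. Thus FOLLOW(P) = {$, false, id}.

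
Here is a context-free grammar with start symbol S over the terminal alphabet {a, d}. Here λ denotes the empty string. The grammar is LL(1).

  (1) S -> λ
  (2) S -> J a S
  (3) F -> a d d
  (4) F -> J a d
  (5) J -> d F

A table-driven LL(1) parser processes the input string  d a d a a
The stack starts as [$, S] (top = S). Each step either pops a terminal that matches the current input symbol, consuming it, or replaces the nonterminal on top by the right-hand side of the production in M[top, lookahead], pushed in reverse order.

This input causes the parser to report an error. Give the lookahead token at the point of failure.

     Stack        Input        Action
  1  $ S          d a d a a $  expand S -> J a S
  2  $ S a J      d a d a a $  expand J -> d F
  3  $ S a F d    d a d a a $  match d
  4  $ S a F      a d a a $    expand F -> a d d
  5  $ S a d d a  a d a a $    match a
  6  $ S a d d    d a a $      match d
  7  $ S a d      a a $        error: top is terminal d but lookahead is a

a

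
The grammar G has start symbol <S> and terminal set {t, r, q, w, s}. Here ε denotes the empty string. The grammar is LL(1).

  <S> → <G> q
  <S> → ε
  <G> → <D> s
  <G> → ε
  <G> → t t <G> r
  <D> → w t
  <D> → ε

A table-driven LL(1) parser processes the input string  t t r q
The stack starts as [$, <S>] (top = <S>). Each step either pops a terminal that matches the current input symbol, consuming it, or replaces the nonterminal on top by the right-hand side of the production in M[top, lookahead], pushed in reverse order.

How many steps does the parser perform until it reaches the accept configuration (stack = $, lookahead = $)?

7

step 1: stack=$ <S>  input=t t r q $  — expand <S> → <G> q
step 2: stack=$ q <G>  input=t t r q $  — expand <G> → t t <G> r
step 3: stack=$ q r <G> t t  input=t t r q $  — match t
step 4: stack=$ q r <G> t  input=t r q $  — match t
step 5: stack=$ q r <G>  input=r q $  — expand <G> → ε
step 6: stack=$ q r  input=r q $  — match r
step 7: stack=$ q  input=q $  — match q
Accept reached after 7 steps.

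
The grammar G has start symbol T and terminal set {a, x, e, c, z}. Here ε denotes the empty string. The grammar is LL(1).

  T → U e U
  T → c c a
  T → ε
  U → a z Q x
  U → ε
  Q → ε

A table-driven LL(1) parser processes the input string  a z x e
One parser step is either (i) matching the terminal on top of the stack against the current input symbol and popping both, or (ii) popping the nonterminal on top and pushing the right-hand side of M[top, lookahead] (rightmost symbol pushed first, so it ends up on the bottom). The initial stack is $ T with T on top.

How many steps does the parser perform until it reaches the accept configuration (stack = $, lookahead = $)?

8

     Stack          Input      Action
  1  $ T            a z x e $  expand T → U e U
  2  $ U e U        a z x e $  expand U → a z Q x
  3  $ U e x Q z a  a z x e $  match a
  4  $ U e x Q z    z x e $    match z
  5  $ U e x Q      x e $      expand Q → ε
  6  $ U e x        x e $      match x
  7  $ U e          e $        match e
  8  $ U            $          expand U → ε
Accept reached after 8 steps.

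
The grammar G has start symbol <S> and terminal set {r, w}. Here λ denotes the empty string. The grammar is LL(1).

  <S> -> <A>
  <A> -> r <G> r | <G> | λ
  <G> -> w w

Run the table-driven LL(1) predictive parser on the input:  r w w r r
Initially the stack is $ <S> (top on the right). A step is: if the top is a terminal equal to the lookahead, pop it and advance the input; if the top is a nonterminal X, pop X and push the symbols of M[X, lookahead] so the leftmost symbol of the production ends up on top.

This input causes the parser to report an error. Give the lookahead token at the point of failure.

step 1: stack=$ <S>  input=r w w r r $  — expand <S> -> <A>
step 2: stack=$ <A>  input=r w w r r $  — expand <A> -> r <G> r
step 3: stack=$ r <G> r  input=r w w r r $  — match r
step 4: stack=$ r <G>  input=w w r r $  — expand <G> -> w w
step 5: stack=$ r w w  input=w w r r $  — match w
step 6: stack=$ r w  input=w r r $  — match w
step 7: stack=$ r  input=r r $  — match r
step 8: stack=$  input=r $  — error: stack empty but input remains

r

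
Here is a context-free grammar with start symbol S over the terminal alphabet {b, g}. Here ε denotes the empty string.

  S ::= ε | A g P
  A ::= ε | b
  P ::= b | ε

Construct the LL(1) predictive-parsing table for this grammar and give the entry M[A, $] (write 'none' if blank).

none

FIRST(A): from A::=ε we get {ε}; from A::=b we get {b}. So FIRST(A) = {ε, b}.
FIRST(P): from P::=b we get {b}; from P::=ε we get {ε}. So FIRST(P) = {ε, b}.
FIRST(S): from S::=ε we get {ε}; from S::=A g P we get {b, g}. So FIRST(S) = {ε, b, g}.
FOLLOW(S) includes $ since S is the start symbol.
FOLLOW(A): in S::=A g P, A is followed by g P with FIRST {g}. Thus FOLLOW(A) = {g}.
For A ::= ε: FIRST(ε) = {ε}, so it goes in M[A, t] for t ∈ {}; since ε ∈ FIRST, also for every t ∈ FOLLOW(A) = {g}.
For A ::= b: FIRST(b) = {b}, so it goes in M[A, t] for t ∈ {b}.
None of these place a production in M[A, $].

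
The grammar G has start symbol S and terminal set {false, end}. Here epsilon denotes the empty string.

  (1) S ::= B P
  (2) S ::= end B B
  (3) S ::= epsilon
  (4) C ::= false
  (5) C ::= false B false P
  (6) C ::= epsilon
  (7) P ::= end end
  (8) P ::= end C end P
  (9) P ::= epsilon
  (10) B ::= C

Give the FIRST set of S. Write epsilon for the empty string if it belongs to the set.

{epsilon, end, false}

FIRST(C) = {epsilon, false}
FIRST(P) = {epsilon, end}
FIRST(B) = {epsilon, false}  (via C)
FIRST(S) = {epsilon, end, false}  (via B P)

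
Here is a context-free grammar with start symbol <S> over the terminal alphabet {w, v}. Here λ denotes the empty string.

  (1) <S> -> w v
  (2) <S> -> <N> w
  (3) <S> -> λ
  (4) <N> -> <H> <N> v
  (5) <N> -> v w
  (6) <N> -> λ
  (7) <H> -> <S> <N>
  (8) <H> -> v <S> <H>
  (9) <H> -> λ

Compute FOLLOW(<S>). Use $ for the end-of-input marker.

{$, v, w}

FIRST(<S>) = {λ, v, w}  (via <N> w)
FIRST(<N>) = {λ, v, w}  (via <H> <N> v)
FIRST(<H>) = {λ, v, w}  (via <S> <N>)
FOLLOW(<S>) includes $ since <S> is the start symbol.
FOLLOW(<H>): in <N>-><H> <N> v, <H> is followed by <N> v with FIRST {v, w}; in <H>->v <S> <H>, the suffix after <H> is empty (adds nothing new). Thus FOLLOW(<H>) = {v, w}.
FOLLOW(<S>): in <H>-><S> <N>, <S> is followed by <N> with FIRST {λ, v, w}; in <H>-><S> <N>, the suffix after <S> is nullable, so FOLLOW(<S>) ⊇ FOLLOW(<H>) = {v, w}; in <H>->v <S> <H>, <S> is followed by <H> with FIRST {λ, v, w}; in <H>->v <S> <H>, the suffix after <S> is nullable, so FOLLOW(<S>) ⊇ FOLLOW(<H>) = {v, w}. Thus FOLLOW(<S>) = {$, v, w}.
FOLLOW(<N>): in <S>-><N> w, <N> is followed by w with FIRST {w}; in <N>-><H> <N> v, <N> is followed by v with FIRST {v}; in <H>-><S> <N>, the suffix after <N> is empty, so FOLLOW(<N>) ⊇ FOLLOW(<H>) = {v, w}. Thus FOLLOW(<N>) = {v, w}.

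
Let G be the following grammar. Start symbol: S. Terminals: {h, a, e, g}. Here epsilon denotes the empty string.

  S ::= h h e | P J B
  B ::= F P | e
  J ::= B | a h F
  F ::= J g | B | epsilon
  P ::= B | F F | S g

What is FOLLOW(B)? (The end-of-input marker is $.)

FIRST(S): from S::=h h e we get {h}; from S::=P J B we get {epsilon, a, e, g, h}. So FIRST(S) = {epsilon, a, e, g, h}.
FIRST(B): from B::=F P we get {epsilon, a, e, g, h}; from B::=e we get {e}. So FIRST(B) = {epsilon, a, e, g, h}.
FIRST(J): from J::=B we get {epsilon, a, e, g, h}; from J::=a h F we get {a}. So FIRST(J) = {epsilon, a, e, g, h}.
FIRST(F): from F::=J g we get {a, e, g, h}; from F::=B we get {epsilon, a, e, g, h}; from F::=epsilon we get {epsilon}. So FIRST(F) = {epsilon, a, e, g, h}.
FIRST(P): from P::=B we get {epsilon, a, e, g, h}; from P::=F F we get {epsilon, a, e, g, h}; from P::=S g we get {a, e, g, h}. So FIRST(P) = {epsilon, a, e, g, h}.
FOLLOW(S) includes $ since S is the start symbol.
FOLLOW(S): in P::=S g, S is followed by g with FIRST {g}. Thus FOLLOW(S) = {$, g}.
FOLLOW(J): in S::=P J B, J is followed by B with FIRST {epsilon, a, e, g, h}; in S::=P J B, the suffix after J is nullable, so FOLLOW(J) ⊇ FOLLOW(S) = {$, g}; in F::=J g, J is followed by g with FIRST {g}. Thus FOLLOW(J) = {$, a, e, g, h}.
FOLLOW(B): in S::=P J B, the suffix after B is empty, so FOLLOW(B) ⊇ FOLLOW(S) = {$, g}; in J::=B, the suffix after B is empty, so FOLLOW(B) ⊇ FOLLOW(J) = {$, a, e, g, h}; in F::=B, the suffix after B is empty, so FOLLOW(B) ⊇ FOLLOW(F) = {$, a, e, g, h}; in P::=B, the suffix after B is empty, so FOLLOW(B) ⊇ FOLLOW(P) = {$, a, e, g, h}. Thus FOLLOW(B) = {$, a, e, g, h}.
FOLLOW(P): in S::=P J B, P is followed by J B with FIRST {epsilon, a, e, g, h}; in S::=P J B, the suffix after P is nullable, so FOLLOW(P) ⊇ FOLLOW(S) = {$, g}; in B::=F P, the suffix after P is empty, so FOLLOW(P) ⊇ FOLLOW(B) = {$, a, e, g, h}. Thus FOLLOW(P) = {$, a, e, g, h}.
FOLLOW(F): in B::=F P, F is followed by P with FIRST {epsilon, a, e, g, h}; in B::=F P, the suffix after F is nullable, so FOLLOW(F) ⊇ FOLLOW(B) = {$, a, e, g, h}; in J::=a h F, the suffix after F is empty, so FOLLOW(F) ⊇ FOLLOW(J) = {$, a, e, g, h}; in P::=F F (occurrence 1), F is followed by F with FIRST {epsilon, a, e, g, h}; in P::=F F (occurrence 1), the suffix after F is nullable, so FOLLOW(F) ⊇ FOLLOW(P) = {$, a, e, g, h}; in P::=F F (occurrence 2), the suffix after F is empty, so FOLLOW(F) ⊇ FOLLOW(P) = {$, a, e, g, h}. Thus FOLLOW(F) = {$, a, e, g, h}.

{$, a, e, g, h}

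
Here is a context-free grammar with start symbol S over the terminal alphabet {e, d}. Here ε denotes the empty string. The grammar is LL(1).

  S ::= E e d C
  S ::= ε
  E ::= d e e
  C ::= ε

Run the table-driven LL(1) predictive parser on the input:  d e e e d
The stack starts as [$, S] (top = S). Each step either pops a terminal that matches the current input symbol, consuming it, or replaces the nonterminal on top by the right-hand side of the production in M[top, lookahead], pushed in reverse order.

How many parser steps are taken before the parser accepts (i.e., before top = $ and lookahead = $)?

8

     Stack          Input        Action
  1  $ S            d e e e d $  expand S ::= E e d C
  2  $ C d e E      d e e e d $  expand E ::= d e e
  3  $ C d e e e d  d e e e d $  match d
  4  $ C d e e e    e e e d $    match e
  5  $ C d e e      e e d $      match e
  6  $ C d e        e d $        match e
  7  $ C d          d $          match d
  8  $ C            $            expand C ::= ε
Accept reached after 8 steps.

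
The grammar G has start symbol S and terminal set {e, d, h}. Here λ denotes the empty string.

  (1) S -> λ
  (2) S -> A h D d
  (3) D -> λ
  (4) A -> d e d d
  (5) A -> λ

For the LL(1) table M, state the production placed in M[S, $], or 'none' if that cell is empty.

FIRST(D): from D->λ we get {λ}. So FIRST(D) = {λ}.
FIRST(A): from A->d e d d we get {d}; from A->λ we get {λ}. So FIRST(A) = {λ, d}.
FIRST(S): from S->λ we get {λ}; from S->A h D d we get {d, h}. So FIRST(S) = {λ, d, h}.
FOLLOW(S) includes $ since S is the start symbol.
FOLLOW(S): S appears on no right-hand side. Thus FOLLOW(S) = {$}.
For S -> λ: FIRST(λ) = {λ}, so it goes in M[S, t] for t ∈ {}; since λ ∈ FIRST, also for every t ∈ FOLLOW(S) = {$}.
For S -> A h D d: FIRST(A h D d) = {d, h}, so it goes in M[S, t] for t ∈ {d, h}.

S -> λ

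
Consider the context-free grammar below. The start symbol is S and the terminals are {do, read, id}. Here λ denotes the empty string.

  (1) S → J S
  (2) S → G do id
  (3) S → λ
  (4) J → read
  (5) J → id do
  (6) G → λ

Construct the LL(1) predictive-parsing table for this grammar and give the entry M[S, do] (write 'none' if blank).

S → G do id

FIRST(J): from J→read we get {read}; from J→id do we get {id}. So FIRST(J) = {id, read}.
FIRST(G): from G→λ we get {λ}. So FIRST(G) = {λ}.
FIRST(S): from S→J S we get {id, read}; from S→G do id we get {do}; from S→λ we get {λ}. So FIRST(S) = {λ, do, id, read}.
FOLLOW(S) includes $ since S is the start symbol.
FOLLOW(S): in S→J S, the suffix after S is empty (adds nothing new). Thus FOLLOW(S) = {$}.
For S → J S: FIRST(J S) = {id, read}, so it goes in M[S, t] for t ∈ {id, read}.
For S → G do id: FIRST(G do id) = {do}, so it goes in M[S, t] for t ∈ {do}.
For S → λ: FIRST(λ) = {λ}, so it goes in M[S, t] for t ∈ {}; since λ ∈ FIRST, also for every t ∈ FOLLOW(S) = {$}.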